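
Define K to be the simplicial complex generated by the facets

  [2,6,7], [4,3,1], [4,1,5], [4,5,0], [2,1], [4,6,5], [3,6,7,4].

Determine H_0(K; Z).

Take the total order 0 < 1 < 2 < 3 < 4 < 5 < 6 < 7 on the vertex set. Then K (dimension 3) consists of the simplices:

  0-simplices (8): [0], [1], [2], [3], [4], [5], [6], [7]
  1-simplices (16): [0,4], [0,5], [1,2], [1,3], [1,4], [1,5], [2,6], [2,7], [3,4], [3,6], [3,7], [4,5], [4,6], [4,7], [5,6], [6,7]
  2-simplices (9): [0,4,5], [1,3,4], [1,4,5], [2,6,7], [3,4,6], [3,4,7], [3,6,7], [4,5,6], [4,6,7]
  3-simplices (1): [3,4,6,7]

giving chain groups C_0 ≅ Z^8, C_1 ≅ Z^16, C_2 ≅ Z^9, C_3 ≅ Z^1.

Boundary ∂_1: C_1 → C_0 sends each edge [p,q] (with p < q) to q − p.
The resulting 8×16 matrix has rank 7, and its Smith normal form has invariant factors (1,1,1,1,1,1,1).

The boundary map ∂_2: C_2 → C_1 acts by ∂[p,q,r] = [q,r] − [p,r] + [p,q]. For instance
  ∂[1,3,4] = [3,4] − [1,4] + [1,3],
  ∂[3,6,7] = [6,7] − [3,7] + [3,6].
As a 16×9 matrix over Z this has rank 8, with invariant factors (1,1,1,1,1,1,1,1).

∂_3: C_3 → C_2 sends each 3-simplex σ to the alternating sum Σ_i (−1)^i (σ with its i-th vertex removed). For instance
  ∂[3,4,6,7] = [4,6,7] − [3,6,7] + [3,4,7] − [3,4,6].
This gives a 9×1 integer matrix of rank 1; reducing to Smith normal form yields diagonal entries (1).

Computing H_k = (kernel of ∂_k) / (image of ∂_{k+1}):

  H_0: rank C_0 − rank ∂_1 = 8 − 7 = 1, and the invariant factors of ∂_1 are all 1, so H_0 = Z.

H_0 ≅ Z.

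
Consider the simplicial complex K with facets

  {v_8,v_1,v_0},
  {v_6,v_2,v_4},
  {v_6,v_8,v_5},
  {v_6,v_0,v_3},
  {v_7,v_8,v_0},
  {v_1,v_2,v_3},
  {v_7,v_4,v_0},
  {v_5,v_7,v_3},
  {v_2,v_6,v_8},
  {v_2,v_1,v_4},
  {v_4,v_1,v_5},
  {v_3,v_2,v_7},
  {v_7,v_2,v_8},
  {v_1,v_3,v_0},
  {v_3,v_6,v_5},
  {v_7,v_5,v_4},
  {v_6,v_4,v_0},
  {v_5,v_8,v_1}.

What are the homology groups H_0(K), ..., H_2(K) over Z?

K has 9 vertices, 27 edges, 18 triangles.
rank ∂_0 = 0, rank ∂_1 = 8 ⇒ b_0 = 9 − 0 − 8 = 1; all invariant factors of ∂_1 are 1 so no torsion. So H_0 = Z.
rank ∂_1 = 8, rank ∂_2 = 17 ⇒ b_1 = 27 − 8 − 17 = 2; all invariant factors of ∂_2 are 1 so no torsion. So H_1 = Z^2.
rank ∂_2 = 17, rank ∂_3 = 0 ⇒ b_2 = 18 − 17 − 0 = 1. So H_2 = Z.

H_0 ≅ Z,  H_1 ≅ Z^2,  H_2 ≅ Z.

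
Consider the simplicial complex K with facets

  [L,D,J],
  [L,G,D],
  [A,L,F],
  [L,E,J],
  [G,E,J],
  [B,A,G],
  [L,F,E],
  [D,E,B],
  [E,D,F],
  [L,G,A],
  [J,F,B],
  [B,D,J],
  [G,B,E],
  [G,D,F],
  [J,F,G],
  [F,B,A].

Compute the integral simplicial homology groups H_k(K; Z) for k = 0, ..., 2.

H_0 ≅ Z,  H_1 ≅ Z^2,  H_2 ≅ Z.

Order the vertices as A < B < D < E < F < G < J < L. Listing each simplex with vertices in this order, K has dimension 2 with simplices:

  0-simplices (8): A, B, D, E, F, G, J, L
  1-simplices (24): AB, AF, AG, AL, BD, BE, BF, BG, BJ, DE, DF, DG, DJ, DL, EF, EG, EJ, EL, FG, FJ, FL, GJ, GL, JL
  2-simplices (16): ABF, ABG, AFL, AGL, BDE, BDJ, BEG, BFJ, DEF, DFG, DGL, DJL, EFL, EGJ, EJL, FGJ

giving chain groups C_0 ≅ Z^8, C_1 ≅ Z^24, C_2 ≅ Z^16.

Boundary ∂_1: C_1 → C_0 sends each edge [p,q] (with p < q) to q − p.
This gives a 8×24 integer matrix of rank 7; reducing to Smith normal form yields diagonal entries (1,1,1,1,1,1,1).

The boundary map ∂_2: C_2 → C_1 acts by ∂[p,q,r] = [q,r] − [p,r] + [p,q]. For instance
  ∂DGL = GL − DL + DG,
  ∂EGJ = GJ − EJ + EG.
This gives a 24×16 integer matrix of rank 15; reducing to Smith normal form yields diagonal entries (1,1,1,1,1,1,1,1,1,1,1,1,1,1,1).

From H_k ≅ ker(∂_k) / im(∂_{k+1}) we obtain:

  H_0: rank C_0 − rank ∂_1 = 8 − 7 = 1, and the invariant factors of ∂_1 are all 1, so H_0 ≅ Z.
  H_1: rank ker ∂_1 − rank ∂_2 = (24 − 7) − 15 = 2, and the invariant factors of ∂_2 are all 1, so H_1 ≅ Z^2.
  H_2: rank ker ∂_2 − rank ∂_3 = (16 − 15) − 0 = 1, and there is no ∂_3, so H_2 ≅ Z.

As a check, the Euler characteristic is 8 − 24 + 16 = 0, which agrees with 1 − 2 + 1 = 0.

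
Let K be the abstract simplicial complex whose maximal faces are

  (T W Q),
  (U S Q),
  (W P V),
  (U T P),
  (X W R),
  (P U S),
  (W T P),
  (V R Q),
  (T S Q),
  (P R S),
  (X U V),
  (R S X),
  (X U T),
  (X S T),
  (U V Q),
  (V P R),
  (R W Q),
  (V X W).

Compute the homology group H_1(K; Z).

H_1 = Z ⊕ Z/2Z.

Take the total order P < Q < R < S < T < U < V < W < X on the vertex set. Then K (dimension 2) consists of the simplices:

  0-simplices (9): P, Q, R, S, T, U, V, W, X
  1-simplices (27): PR, PS, PT, PU, PV, PW, QR, QS, QT, QU, QV, QW, RS, RV, RW, RX, ST, SU, SX, TU, TW, TX, UV, UX, VW, VX, WX
  2-simplices (18): PRS, PRV, PSU, PTU, PTW, PVW, QRV, QRW, QST, QSU, QTW, QUV, RSX, RWX, STX, TUX, UVX, VWX

giving chain groups C_0 ≅ Z^9, C_1 ≅ Z^27, C_2 ≅ Z^18.

∂_1: C_1 → C_0 maps an edge to its endpoints' difference, ∂[p,q] = q − p.
This gives a 9×27 integer matrix of rank 8; reducing to Smith normal form yields diagonal entries (1,1,1,1,1,1,1,1).

∂_2: C_2 → C_1 acts by ∂[p,q,r] = [q,r] − [p,r] + [p,q]. For instance
  ∂TUX = UX − TX + TU,
  ∂RSX = SX − RX + RS.
This gives a 27×18 integer matrix of rank 18; reducing to Smith normal form yields diagonal entries (1,1,1,1,1,1,1,1,1,1,1,1,1,1,1,1,1,2).

Reading off H_k = ker ∂_k / im ∂_{k+1}:

  H_1: rank ker ∂_1 − rank ∂_2 = (27 − 8) − 18 = 1, and ∂_2 has invariant factor 2 > 1, so H_1 ≅ Z ⊕ Z/2Z.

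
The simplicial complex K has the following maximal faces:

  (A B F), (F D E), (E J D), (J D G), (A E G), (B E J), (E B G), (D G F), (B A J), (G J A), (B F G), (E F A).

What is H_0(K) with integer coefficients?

Take the total order A < B < D < E < F < G < J on the vertex set. Then K (dimension 2) consists of the simplices:

  0-simplices (7): A, B, D, E, F, G, J
  1-simplices (18): AB, AE, AF, AG, AJ, BE, BF, BG, BJ, DE, DF, DG, DJ, EF, EG, EJ, FG, GJ
  2-simplices (12): ABF, ABJ, AEF, AEG, AGJ, BEG, BEJ, BFG, DEF, DEJ, DFG, DGJ

so the chain groups are C_0 ≅ Z^7, C_1 ≅ Z^18, C_2 ≅ Z^12.

Boundary ∂_1: C_1 → C_0 sends each edge [p,q] (with p < q) to q − p. For instance
  ∂DG = G − D.
This gives a 7×18 integer matrix of rank 6; reducing to Smith normal form yields diagonal entries (1,1,1,1,1,1).

Boundary ∂_2: C_2 → C_1 acts by ∂[p,q,r] = [q,r] − [p,r] + [p,q]. For instance
  ∂ABF = BF − AF + AB,
  ∂ABJ = BJ − AJ + AB.
The resulting 18×12 matrix has rank 12, and its Smith normal form has invariant factors (1,1,1,1,1,1,1,1,1,1,1,2).

Now H_k = ker ∂_k / im ∂_{k+1}, so:

  H_0: rank C_0 − rank ∂_1 = 7 − 6 = 1, and the invariant factors of ∂_1 are all 1, so H_0 ≅ Z.

H_0 ≅ Z.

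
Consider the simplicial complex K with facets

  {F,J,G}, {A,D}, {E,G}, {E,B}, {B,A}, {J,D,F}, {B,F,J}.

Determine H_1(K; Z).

H_1 ≅ Z^2.

Take the total order A < B < D < E < F < G < J on the vertex set. Then K (dimension 2) consists of the simplices:

  0-simplices (7): A, B, D, E, F, G, J
  1-simplices (11): AB, AD, BE, BF, BJ, DF, DJ, EG, FG, FJ, GJ
  2-simplices (3): BFJ, DFJ, FGJ

Hence C_0 ≅ Z^7, C_1 ≅ Z^11, C_2 ≅ Z^3.

Boundary ∂_1: C_1 → C_0 is given by ∂[p,q] = [q] − [p]. For instance
  ∂BE = E − B.
This gives a 7×11 integer matrix of rank 6; reducing to Smith normal form yields diagonal entries (1,1,1,1,1,1).

The boundary map ∂_2: C_2 → C_1 sends each 2-simplex [p,q,r] to [q,r] − [p,r] + [p,q]. For instance
  ∂DFJ = FJ − DJ + DF,
  ∂FGJ = GJ − FJ + FG.
The 11×3 boundary matrix has rank 3 and Smith normal form diag(1,1,1).

Now H_k = ker ∂_k / im ∂_{k+1}, so:

  H_1: rank ker ∂_1 − rank ∂_2 = (11 − 6) − 3 = 2, and the invariant factors of ∂_2 are all 1, so H_1 ≅ Z^2.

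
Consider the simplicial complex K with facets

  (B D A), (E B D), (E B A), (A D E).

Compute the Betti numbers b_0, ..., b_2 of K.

We work with the vertex ordering A < B < D < E. The simplices of K, each written with vertices in increasing order, are:

  0-simplices (4): A, B, D, E
  1-simplices (6): AB, AD, AE, BD, BE, DE
  2-simplices (4): ABD, ABE, ADE, BDE

Hence C_0 ≅ Z^4, C_1 ≅ Z^6, C_2 ≅ Z^4.

The boundary map ∂_1: C_1 → C_0 sends each edge [p,q] (with p < q) to q − p.
This gives a 4×6 integer matrix of rank 3; reducing to Smith normal form yields diagonal entries (1,1,1).

The boundary map ∂_2: C_2 → C_1 maps a triangle to the signed sum of its edges. For instance
  ∂BDE = DE − BE + BD,
  ∂ADE = DE − AE + AD.
The 6×4 boundary matrix has rank 3 and Smith normal form diag(1,1,1).

Now H_k = ker ∂_k / im ∂_{k+1}, so:

  H_0: rank C_0 − rank ∂_1 = 4 − 3 = 1, and the invariant factors of ∂_1 are all 1, so H_0 = Z.
  H_1: rank ker ∂_1 − rank ∂_2 = (6 − 3) − 3 = 0, and the invariant factors of ∂_2 are all 1, so H_1 = 0.
  H_2: rank ker ∂_2 − rank ∂_3 = (4 − 3) − 0 = 1, and there is no ∂_3, so H_2 = Z.

As a check, the Euler characteristic is 4 − 6 + 4 = 2, which agrees with 1 − 0 + 1 = 2.

Hence the Betti numbers are b_0 = 1, b_1 = 0, b_2 = 1.

b_0 = 1, b_1 = 0, b_2 = 1.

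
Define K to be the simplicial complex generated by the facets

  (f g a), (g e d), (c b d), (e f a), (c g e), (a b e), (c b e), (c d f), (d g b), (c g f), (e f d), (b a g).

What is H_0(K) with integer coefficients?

H_0 ≅ Z.

K has 7 vertices, 18 edges, 12 triangles.
rank ∂_0 = 0, rank ∂_1 = 6 ⇒ b_0 = 7 − 0 − 6 = 1; all invariant factors of ∂_1 are 1 so no torsion. So H_0 = Z.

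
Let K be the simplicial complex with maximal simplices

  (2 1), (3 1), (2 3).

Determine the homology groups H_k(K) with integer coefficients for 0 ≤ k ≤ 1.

We work with the vertex ordering 1 < 2 < 3. The simplices of K, each written with vertices in increasing order, are:

  0-simplices (3): [1], [2], [3]
  1-simplices (3): [1,2], [1,3], [2,3]

giving chain groups C_0 ≅ Z^3, C_1 ≅ Z^3.

∂_1: C_1 → C_0 is given by ∂[p,q] = [q] − [p]. For instance
  ∂[2,3] = [3] − [2].
This gives a 3×3 integer matrix of rank 2; reducing to Smith normal form yields diagonal entries (1,1).

Now H_k = ker ∂_k / im ∂_{k+1}, so:

  H_0: rank C_0 − rank ∂_1 = 3 − 2 = 1, and the invariant factors of ∂_1 are all 1, so H_0 = Z.
  H_1: rank ker ∂_1 − rank ∂_2 = (3 − 2) − 0 = 1, and there is no ∂_2, so H_1 = Z.

As a check, the Euler characteristic is 3 − 3 = 0, which agrees with 1 − 1 = 0.
(K is a triangulation of the circle S^1.)

H_0 ≅ Z,  H_1 ≅ Z.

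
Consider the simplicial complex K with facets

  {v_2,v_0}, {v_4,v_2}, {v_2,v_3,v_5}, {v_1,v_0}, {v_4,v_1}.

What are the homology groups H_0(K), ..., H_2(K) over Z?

Order the vertices as v_0 < v_1 < v_2 < v_3 < v_4 < v_5. Listing each simplex with vertices in this order, K has dimension 2 with simplices:

  0-simplices (6): [v_0], [v_1], [v_2], [v_3], [v_4], [v_5]
  1-simplices (7): [v_0,v_1], [v_0,v_2], [v_1,v_4], [v_2,v_3], [v_2,v_4], [v_2,v_5], [v_3,v_5]
  2-simplices (1): [v_2,v_3,v_5]

giving chain groups C_0 ≅ Z^6, C_1 ≅ Z^7, C_2 ≅ Z^1.

The boundary map ∂_1: C_1 → C_0 sends each edge [p,q] (with p < q) to q − p. For instance
  ∂[v_3,v_5] = [v_5] − [v_3].
This gives a 6×7 integer matrix of rank 5; reducing to Smith normal form yields diagonal entries (1,1,1,1,1).

The boundary map ∂_2: C_2 → C_1 maps a triangle to the signed sum of its edges. For instance
  ∂[v_2,v_3,v_5] = [v_3,v_5] − [v_2,v_5] + [v_2,v_3].
As a 7×1 matrix over Z this has rank 1, with invariant factors (1).

Now H_k = ker ∂_k / im ∂_{k+1}, so:

  H_0: rank C_0 − rank ∂_1 = 6 − 5 = 1, and the invariant factors of ∂_1 are all 1, so H_0 = Z.
  H_1: rank ker ∂_1 − rank ∂_2 = (7 − 5) − 1 = 1, and the invariant factors of ∂_2 are all 1, so H_1 = Z.
  H_2: rank ker ∂_2 − rank ∂_3 = (1 − 1) − 0 = 0, and there is no ∂_3, so H_2 = 0.

H_0 = Z,  H_1 = Z,  H_2 = 0.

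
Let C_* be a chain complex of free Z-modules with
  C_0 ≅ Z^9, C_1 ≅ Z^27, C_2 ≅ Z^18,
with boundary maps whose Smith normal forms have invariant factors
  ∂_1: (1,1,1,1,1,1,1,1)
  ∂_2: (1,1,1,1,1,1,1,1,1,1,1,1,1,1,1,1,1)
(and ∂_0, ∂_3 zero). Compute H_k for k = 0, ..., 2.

H_0 ≅ Z,  H_1 ≅ Z^2,  H_2 ≅ Z.

H_0: b_0 = 9 − 0 − 8 = 1; torsion from ∂_1 factors > 1: none. So H_0 ≅ Z.
H_1: b_1 = 27 − 8 − 17 = 2; torsion from ∂_2 factors > 1: none. So H_1 ≅ Z^2.
H_2: b_2 = 18 − 17 − 0 = 1; torsion from ∂_3 factors > 1: none. So H_2 ≅ Z.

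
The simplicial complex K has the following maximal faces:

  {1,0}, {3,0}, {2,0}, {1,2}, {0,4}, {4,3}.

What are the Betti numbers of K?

K has 5 vertices, 6 edges.
rank ∂_0 = 0, rank ∂_1 = 4 ⇒ b_0 = 5 − 0 − 4 = 1; all invariant factors of ∂_1 are 1 so no torsion. So H_0 ≅ Z.
rank ∂_1 = 4, rank ∂_2 = 0 ⇒ b_1 = 6 − 4 − 0 = 2. So H_1 ≅ Z^2.

b_0 = 1, b_1 = 2.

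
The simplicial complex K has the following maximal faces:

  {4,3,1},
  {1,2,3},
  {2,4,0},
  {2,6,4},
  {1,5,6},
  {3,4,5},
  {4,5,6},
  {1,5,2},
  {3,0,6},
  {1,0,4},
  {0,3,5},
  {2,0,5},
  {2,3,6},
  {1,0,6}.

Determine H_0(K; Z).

H_0 ≅ Z.

Order the vertices as 0 < 1 < 2 < 3 < 4 < 5 < 6. Listing each simplex with vertices in this order, K has dimension 2 with simplices:

  0-simplices (7): [0], [1], [2], [3], [4], [5], [6]
  1-simplices (21): [0,1], [0,2], [0,3], [0,4], [0,5], [0,6], [1,2], [1,3], [1,4], [1,5], [1,6], [2,3], [2,4], [2,5], [2,6], [3,4], [3,5], [3,6], [4,5], [4,6], [5,6]
  2-simplices (14): [0,1,4], [0,1,6], [0,2,4], [0,2,5], [0,3,5], [0,3,6], [1,2,3], [1,2,5], [1,3,4], [1,5,6], [2,3,6], [2,4,6], [3,4,5], [4,5,6]

so the chain groups are C_0 ≅ Z^7, C_1 ≅ Z^21, C_2 ≅ Z^14.

∂_1: C_1 → C_0 maps an edge to its endpoints' difference, ∂[p,q] = q − p. For instance
  ∂[1,5] = [5] − [1].
The resulting 7×21 matrix has rank 6, and its Smith normal form has invariant factors (1,1,1,1,1,1).

Boundary ∂_2: C_2 → C_1 sends each 2-simplex [p,q,r] to [q,r] − [p,r] + [p,q]. For instance
  ∂[4,5,6] = [5,6] − [4,6] + [4,5],
  ∂[1,2,3] = [2,3] − [1,3] + [1,2].
The 21×14 boundary matrix has rank 13 and Smith normal form diag(1,1,1,1,1,1,1,1,1,1,1,1,1).

From H_k ≅ ker(∂_k) / im(∂_{k+1}) we obtain:

  H_0: rank C_0 − rank ∂_1 = 7 − 6 = 1, and the invariant factors of ∂_1 are all 1, so H_0 ≅ Z.

(K is a triangulation of the torus T^2.)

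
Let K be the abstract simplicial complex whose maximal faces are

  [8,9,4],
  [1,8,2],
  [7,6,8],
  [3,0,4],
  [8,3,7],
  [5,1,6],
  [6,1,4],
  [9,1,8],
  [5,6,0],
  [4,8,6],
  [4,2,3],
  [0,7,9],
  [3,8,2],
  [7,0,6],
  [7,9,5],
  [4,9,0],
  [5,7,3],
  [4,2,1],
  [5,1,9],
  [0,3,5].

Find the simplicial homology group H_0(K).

H_0 = Z.

Fix the vertex order 0 < 1 < 2 < 3 < 4 < 5 < 6 < 7 < 8 < 9 and write every simplex with vertices in increasing order. Then dim K = 2 and the simplices of K are:

  0-simplices (10): [0], [1], [2], [3], [4], [5], [6], [7], [8], [9]
  1-simplices (30): (30 of them)
  2-simplices (20): (20 of them)

Hence C_0 ≅ Z^10, C_1 ≅ Z^30, C_2 ≅ Z^20.

∂_1: C_1 → C_0 is given by ∂[p,q] = [q] − [p]. For instance
  ∂[3,5] = [5] − [3].
As a 10×30 matrix over Z this has rank 9, with invariant factors (1,1,1,1,1,1,1,1,1).

Boundary ∂_2: C_2 → C_1 sends each 2-simplex [p,q,r] to [q,r] − [p,r] + [p,q]. For instance
  ∂[3,5,7] = [5,7] − [3,7] + [3,5],
  ∂[0,3,4] = [3,4] − [0,4] + [0,3].
The resulting 30×20 matrix has rank 20, and its Smith normal form has invariant factors (1,1,1,1,1,1,1,1,1,1,1,1,1,1,1,1,1,1,1,2).

Reading off H_k = ker ∂_k / im ∂_{k+1}:

  H_0: rank C_0 − rank ∂_1 = 10 − 9 = 1, and the invariant factors of ∂_1 are all 1, so H_0 = Z.

(K is a triangulation of the Klein bottle.)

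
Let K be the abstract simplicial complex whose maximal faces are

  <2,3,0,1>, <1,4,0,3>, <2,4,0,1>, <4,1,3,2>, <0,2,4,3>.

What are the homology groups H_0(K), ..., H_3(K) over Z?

Order the vertices as 0 < 1 < 2 < 3 < 4. Listing each simplex with vertices in this order, K has dimension 3 with simplices:

  0-simplices (5): [0], [1], [2], [3], [4]
  1-simplices (10): [0,1], [0,2], [0,3], [0,4], [1,2], [1,3], [1,4], [2,3], [2,4], [3,4]
  2-simplices (10): [0,1,2], [0,1,3], [0,1,4], [0,2,3], [0,2,4], [0,3,4], [1,2,3], [1,2,4], [1,3,4], [2,3,4]
  3-simplices (5): [0,1,2,3], [0,1,2,4], [0,1,3,4], [0,2,3,4], [1,2,3,4]

giving chain groups C_0 ≅ Z^5, C_1 ≅ Z^10, C_2 ≅ Z^10, C_3 ≅ Z^5.

The boundary map ∂_1: C_1 → C_0 sends each edge [p,q] (with p < q) to q − p. For instance
  ∂[0,2] = [2] − [0].
This gives a 5×10 integer matrix of rank 4; reducing to Smith normal form yields diagonal entries (1,1,1,1).

Boundary ∂_2: C_2 → C_1 acts by ∂[p,q,r] = [q,r] − [p,r] + [p,q]. For instance
  ∂[0,1,4] = [1,4] − [0,4] + [0,1],
  ∂[0,1,2] = [1,2] − [0,2] + [0,1].
As a 10×10 matrix over Z this has rank 6, with invariant factors (1,1,1,1,1,1).

∂_3: C_3 → C_2 sends each 3-simplex σ to the alternating sum Σ_i (−1)^i (σ with its i-th vertex removed). For instance
  ∂[0,2,3,4] = [2,3,4] − [0,3,4] + [0,2,4] − [0,2,3],
  ∂[0,1,2,3] = [1,2,3] − [0,2,3] + [0,1,3] − [0,1,2].
As a 10×5 matrix over Z this has rank 4, with invariant factors (1,1,1,1).

From H_k ≅ ker(∂_k) / im(∂_{k+1}) we obtain:

  H_0: rank C_0 − rank ∂_1 = 5 − 4 = 1, and the invariant factors of ∂_1 are all 1, so H_0 = Z.
  H_1: rank ker ∂_1 − rank ∂_2 = (10 − 4) − 6 = 0, and the invariant factors of ∂_2 are all 1, so H_1 = 0.
  H_2: rank ker ∂_2 − rank ∂_3 = (10 − 6) − 4 = 0, and the invariant factors of ∂_3 are all 1, so H_2 = 0.
  H_3: rank ker ∂_3 − rank ∂_4 = (5 − 4) − 0 = 1, and there is no ∂_4, so H_3 = Z.

(K is a triangulation of the 3-sphere S^3.)

H_0 ≅ Z,  H_1 = 0,  H_2 = 0,  H_3 ≅ Z.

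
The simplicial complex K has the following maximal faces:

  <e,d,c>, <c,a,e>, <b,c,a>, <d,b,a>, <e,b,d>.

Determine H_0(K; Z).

H_0 = Z.

K has 5 vertices, 10 edges, 5 triangles.
rank ∂_0 = 0, rank ∂_1 = 4 ⇒ b_0 = 5 − 0 − 4 = 1; all invariant factors of ∂_1 are 1 so no torsion. So H_0 ≅ Z.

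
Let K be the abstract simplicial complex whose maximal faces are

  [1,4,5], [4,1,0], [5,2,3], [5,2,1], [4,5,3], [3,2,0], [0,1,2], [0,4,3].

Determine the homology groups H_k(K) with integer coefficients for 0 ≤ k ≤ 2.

We work with the vertex ordering 0 < 1 < 2 < 3 < 4 < 5. The simplices of K, each written with vertices in increasing order, are:

  0-simplices (6): [0], [1], [2], [3], [4], [5]
  1-simplices (12): [0,1], [0,2], [0,3], [0,4], [1,2], [1,4], [1,5], [2,3], [2,5], [3,4], [3,5], [4,5]
  2-simplices (8): [0,1,2], [0,1,4], [0,2,3], [0,3,4], [1,2,5], [1,4,5], [2,3,5], [3,4,5]

Hence C_0 ≅ Z^6, C_1 ≅ Z^12, C_2 ≅ Z^8.

The boundary map ∂_1: C_1 → C_0 sends each edge [p,q] (with p < q) to q − p.
As a 6×12 matrix over Z this has rank 5, with invariant factors (1,1,1,1,1).

∂_2: C_2 → C_1 maps a triangle to the signed sum of its edges. For instance
  ∂[1,2,5] = [2,5] − [1,5] + [1,2],
  ∂[0,1,4] = [1,4] − [0,4] + [0,1].
The resulting 12×8 matrix has rank 7, and its Smith normal form has invariant factors (1,1,1,1,1,1,1).

Computing H_k = (kernel of ∂_k) / (image of ∂_{k+1}):

  H_0: rank C_0 − rank ∂_1 = 6 − 5 = 1, and the invariant factors of ∂_1 are all 1, so H_0 = Z.
  H_1: rank ker ∂_1 − rank ∂_2 = (12 − 5) − 7 = 0, and the invariant factors of ∂_2 are all 1, so H_1 = 0.
  H_2: rank ker ∂_2 − rank ∂_3 = (8 − 7) − 0 = 1, and there is no ∂_3, so H_2 = Z.

H_0 = Z,  H_1 = 0,  H_2 = Z.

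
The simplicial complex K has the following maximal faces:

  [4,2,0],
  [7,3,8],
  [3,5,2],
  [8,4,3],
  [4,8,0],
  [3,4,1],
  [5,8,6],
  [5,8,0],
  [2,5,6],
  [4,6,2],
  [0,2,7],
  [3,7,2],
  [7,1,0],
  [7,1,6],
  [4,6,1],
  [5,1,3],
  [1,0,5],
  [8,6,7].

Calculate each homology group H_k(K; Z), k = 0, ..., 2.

H_0 = Z,  H_1 = Z^2,  H_2 = Z.

K has 9 vertices, 27 edges, 18 triangles.
rank ∂_0 = 0, rank ∂_1 = 8 ⇒ b_0 = 9 − 0 − 8 = 1; all invariant factors of ∂_1 are 1 so no torsion. So H_0 ≅ Z.
rank ∂_1 = 8, rank ∂_2 = 17 ⇒ b_1 = 27 − 8 − 17 = 2; all invariant factors of ∂_2 are 1 so no torsion. So H_1 ≅ Z^2.
rank ∂_2 = 17, rank ∂_3 = 0 ⇒ b_2 = 18 − 17 − 0 = 1. So H_2 ≅ Z.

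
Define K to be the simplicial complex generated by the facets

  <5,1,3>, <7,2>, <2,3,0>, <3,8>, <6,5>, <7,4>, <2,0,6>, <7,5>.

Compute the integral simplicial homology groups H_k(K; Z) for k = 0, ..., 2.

Order the vertices as 0 < 1 < 2 < 3 < 4 < 5 < 6 < 7 < 8. Listing each simplex with vertices in this order, K has dimension 2 with simplices:

  0-simplices (9): [0], [1], [2], [3], [4], [5], [6], [7], [8]
  1-simplices (13): [0,2], [0,3], [0,6], [1,3], [1,5], [2,3], [2,6], [2,7], [3,5], [3,8], [4,7], [5,6], [5,7]
  2-simplices (3): [0,2,3], [0,2,6], [1,3,5]

Hence C_0 ≅ Z^9, C_1 ≅ Z^13, C_2 ≅ Z^3.

∂_1: C_1 → C_0 maps an edge to its endpoints' difference, ∂[p,q] = q − p. For instance
  ∂[3,5] = [5] − [3].
As a 9×13 matrix over Z this has rank 8, with invariant factors (1,1,1,1,1,1,1,1).

∂_2: C_2 → C_1 acts by ∂[p,q,r] = [q,r] − [p,r] + [p,q]. For instance
  ∂[0,2,3] = [2,3] − [0,3] + [0,2],
  ∂[0,2,6] = [2,6] − [0,6] + [0,2].
The resulting 13×3 matrix has rank 3, and its Smith normal form has invariant factors (1,1,1).

Computing H_k = (kernel of ∂_k) / (image of ∂_{k+1}):

  H_0: rank C_0 − rank ∂_1 = 9 − 8 = 1, and the invariant factors of ∂_1 are all 1, so H_0 = Z.
  H_1: rank ker ∂_1 − rank ∂_2 = (13 − 8) − 3 = 2, and the invariant factors of ∂_2 are all 1, so H_1 = Z^2.
  H_2: rank ker ∂_2 − rank ∂_3 = (3 − 3) − 0 = 0, and there is no ∂_3, so H_2 = 0.

H_0 ≅ Z,  H_1 ≅ Z^2,  H_2 = 0.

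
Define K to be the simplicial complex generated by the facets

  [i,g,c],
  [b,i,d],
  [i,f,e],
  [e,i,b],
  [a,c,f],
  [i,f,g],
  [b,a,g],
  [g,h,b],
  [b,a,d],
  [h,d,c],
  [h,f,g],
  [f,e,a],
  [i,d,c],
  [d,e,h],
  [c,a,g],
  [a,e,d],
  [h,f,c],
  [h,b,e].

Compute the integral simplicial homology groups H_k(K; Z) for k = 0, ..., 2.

H_0 = Z,  H_1 = Z ⊕ Z/2Z,  H_2 = 0.

We work with the vertex ordering a < b < c < d < e < f < g < h < i. The simplices of K, each written with vertices in increasing order, are:

  0-simplices (9): a, b, c, d, e, f, g, h, i
  1-simplices (27): ab, ac, ad, ae, af, ag, bd, be, bg, bh, bi, cd, cf, cg, ch, ci, de, dh, di, ef, eh, ei, fg, fh, fi, gh, gi
  2-simplices (18): abd, abg, acf, acg, ade, aef, bdi, beh, bei, bgh, cdh, cdi, cfh, cgi, deh, efi, fgh, fgi

Hence C_0 ≅ Z^9, C_1 ≅ Z^27, C_2 ≅ Z^18.

Boundary ∂_1: C_1 → C_0 sends each edge [p,q] (with p < q) to q − p.
This gives a 9×27 integer matrix of rank 8; reducing to Smith normal form yields diagonal entries (1,1,1,1,1,1,1,1).

The boundary map ∂_2: C_2 → C_1 maps a triangle to the signed sum of its edges. For instance
  ∂abd = bd − ad + ab,
  ∂bgh = gh − bh + bg.
The 27×18 boundary matrix has rank 18 and Smith normal form diag(1,1,1,1,1,1,1,1,1,1,1,1,1,1,1,1,1,2).

From H_k ≅ ker(∂_k) / im(∂_{k+1}) we obtain:

  H_0: rank C_0 − rank ∂_1 = 9 − 8 = 1, and the invariant factors of ∂_1 are all 1, so H_0 = Z.
  H_1: rank ker ∂_1 − rank ∂_2 = (27 − 8) − 18 = 1, and ∂_2 has invariant factor 2 > 1, so H_1 = Z ⊕ Z/2Z.
  H_2: rank ker ∂_2 − rank ∂_3 = (18 − 18) − 0 = 0, and there is no ∂_3, so H_2 = 0.

As a check, the Euler characteristic is 9 − 27 + 18 = 0, which agrees with 1 − 1 + 0 = 0.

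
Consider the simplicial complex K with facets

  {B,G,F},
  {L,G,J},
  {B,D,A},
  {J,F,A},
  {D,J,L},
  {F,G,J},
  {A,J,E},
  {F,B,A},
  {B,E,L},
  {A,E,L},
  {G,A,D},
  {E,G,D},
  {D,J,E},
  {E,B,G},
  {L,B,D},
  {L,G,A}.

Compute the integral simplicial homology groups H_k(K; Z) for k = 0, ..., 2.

H_0 = Z,  H_1 = Z^2,  H_2 = Z.

Take the total order A < B < D < E < F < G < J < L on the vertex set. Then K (dimension 2) consists of the simplices:

  0-simplices (8): A, B, D, E, F, G, J, L
  1-simplices (24): AB, AD, AE, AF, AG, AJ, AL, BD, BE, BF, BG, BL, DE, DG, DJ, DL, EG, EJ, EL, FG, FJ, GJ, GL, JL
  2-simplices (16): ABD, ABF, ADG, AEJ, AEL, AFJ, AGL, BDL, BEG, BEL, BFG, DEG, DEJ, DJL, FGJ, GJL

giving chain groups C_0 ≅ Z^8, C_1 ≅ Z^24, C_2 ≅ Z^16.

∂_1: C_1 → C_0 is given by ∂[p,q] = [q] − [p].
The resulting 8×24 matrix has rank 7, and its Smith normal form has invariant factors (1,1,1,1,1,1,1).

The boundary map ∂_2: C_2 → C_1 maps a triangle to the signed sum of its edges. For instance
  ∂AGL = GL − AL + AG,
  ∂BDL = DL − BL + BD.
This gives a 24×16 integer matrix of rank 15; reducing to Smith normal form yields diagonal entries (1,1,1,1,1,1,1,1,1,1,1,1,1,1,1).

Now H_k = ker ∂_k / im ∂_{k+1}, so:

  H_0: rank C_0 − rank ∂_1 = 8 − 7 = 1, and the invariant factors of ∂_1 are all 1, so H_0 = Z.
  H_1: rank ker ∂_1 − rank ∂_2 = (24 − 7) − 15 = 2, and the invariant factors of ∂_2 are all 1, so H_1 = Z^2.
  H_2: rank ker ∂_2 − rank ∂_3 = (16 − 15) − 0 = 1, and there is no ∂_3, so H_2 = Z.

As a check, the Euler characteristic is 8 − 24 + 16 = 0, which agrees with 1 − 2 + 1 = 0.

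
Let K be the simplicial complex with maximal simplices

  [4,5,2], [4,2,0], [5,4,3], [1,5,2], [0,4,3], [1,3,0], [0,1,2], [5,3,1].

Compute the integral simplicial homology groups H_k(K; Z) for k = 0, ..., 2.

H_0 ≅ Z,  H_1 = 0,  H_2 ≅ Z.

Fix the vertex order 0 < 1 < 2 < 3 < 4 < 5 and write every simplex with vertices in increasing order. Then dim K = 2 and the simplices of K are:

  0-simplices (6): [0], [1], [2], [3], [4], [5]
  1-simplices (12): [0,1], [0,2], [0,3], [0,4], [1,2], [1,3], [1,5], [2,4], [2,5], [3,4], [3,5], [4,5]
  2-simplices (8): [0,1,2], [0,1,3], [0,2,4], [0,3,4], [1,2,5], [1,3,5], [2,4,5], [3,4,5]

giving chain groups C_0 ≅ Z^6, C_1 ≅ Z^12, C_2 ≅ Z^8.

Boundary ∂_1: C_1 → C_0 maps an edge to its endpoints' difference, ∂[p,q] = q − p. For instance
  ∂[2,5] = [5] − [2].
As a 6×12 matrix over Z this has rank 5, with invariant factors (1,1,1,1,1).

∂_2: C_2 → C_1 sends each 2-simplex [p,q,r] to [q,r] − [p,r] + [p,q]. For instance
  ∂[0,1,2] = [1,2] − [0,2] + [0,1],
  ∂[0,1,3] = [1,3] − [0,3] + [0,1].
This gives a 12×8 integer matrix of rank 7; reducing to Smith normal form yields diagonal entries (1,1,1,1,1,1,1).

From H_k ≅ ker(∂_k) / im(∂_{k+1}) we obtain:

  H_0: rank C_0 − rank ∂_1 = 6 − 5 = 1, and the invariant factors of ∂_1 are all 1, so H_0 ≅ Z.
  H_1: rank ker ∂_1 − rank ∂_2 = (12 − 5) − 7 = 0, and the invariant factors of ∂_2 are all 1, so H_1 ≅ 0.
  H_2: rank ker ∂_2 − rank ∂_3 = (8 − 7) − 0 = 1, and there is no ∂_3, so H_2 ≅ Z.

As a check, the Euler characteristic is 6 − 12 + 8 = 2, which agrees with 1 − 0 + 1 = 2.
(K is a triangulation of the 2-sphere S^2.)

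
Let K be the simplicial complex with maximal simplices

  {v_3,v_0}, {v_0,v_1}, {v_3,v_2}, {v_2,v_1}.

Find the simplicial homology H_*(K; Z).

H_0 ≅ Z,  H_1 ≅ Z.

Fix the vertex order v_0 < v_1 < v_2 < v_3 and write every simplex with vertices in increasing order. Then dim K = 1 and the simplices of K are:

  0-simplices (4): [v_0], [v_1], [v_2], [v_3]
  1-simplices (4): [v_0,v_1], [v_0,v_3], [v_1,v_2], [v_2,v_3]

giving chain groups C_0 ≅ Z^4, C_1 ≅ Z^4.

Boundary ∂_1: C_1 → C_0 sends each edge [p,q] (with p < q) to q − p. For instance
  ∂[v_2,v_3] = [v_3] − [v_2].
As a 4×4 matrix over Z this has rank 3, with invariant factors (1,1,1).

Now H_k = ker ∂_k / im ∂_{k+1}, so:

  H_0: rank C_0 − rank ∂_1 = 4 − 3 = 1, and the invariant factors of ∂_1 are all 1, so H_0 ≅ Z.
  H_1: rank ker ∂_1 − rank ∂_2 = (4 − 3) − 0 = 1, and there is no ∂_2, so H_1 ≅ Z.

As a check, the Euler characteristic is 4 − 4 = 0, which agrees with 1 − 1 = 0.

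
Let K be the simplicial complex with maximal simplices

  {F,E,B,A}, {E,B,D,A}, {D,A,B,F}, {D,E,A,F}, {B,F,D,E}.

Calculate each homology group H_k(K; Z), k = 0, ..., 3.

H_0 ≅ Z,  H_1 = 0,  H_2 = 0,  H_3 ≅ Z.

We work with the vertex ordering A < B < D < E < F. The simplices of K, each written with vertices in increasing order, are:

  0-simplices (5): A, B, D, E, F
  1-simplices (10): AB, AD, AE, AF, BD, BE, BF, DE, DF, EF
  2-simplices (10): ABD, ABE, ABF, ADE, ADF, AEF, BDE, BDF, BEF, DEF
  3-simplices (5): ABDE, ABDF, ABEF, ADEF, BDEF

so the chain groups are C_0 ≅ Z^5, C_1 ≅ Z^10, C_2 ≅ Z^10, C_3 ≅ Z^5.

Boundary ∂_1: C_1 → C_0 sends each edge [p,q] (with p < q) to q − p.
The resulting 5×10 matrix has rank 4, and its Smith normal form has invariant factors (1,1,1,1).

∂_2: C_2 → C_1 sends each 2-simplex [p,q,r] to [q,r] − [p,r] + [p,q]. For instance
  ∂ABF = BF − AF + AB,
  ∂BDF = DF − BF + BD.
As a 10×10 matrix over Z this has rank 6, with invariant factors (1,1,1,1,1,1).

Boundary ∂_3: C_3 → C_2 sends each 3-simplex σ to the alternating sum Σ_i (−1)^i (σ with its i-th vertex removed). For instance
  ∂ABDF = BDF − ADF + ABF − ABD,
  ∂ABDE = BDE − ADE + ABE − ABD.
The resulting 10×5 matrix has rank 4, and its Smith normal form has invariant factors (1,1,1,1).

Now H_k = ker ∂_k / im ∂_{k+1}, so:

  H_0: rank C_0 − rank ∂_1 = 5 − 4 = 1, and the invariant factors of ∂_1 are all 1, so H_0 = Z.
  H_1: rank ker ∂_1 − rank ∂_2 = (10 − 4) − 6 = 0, and the invariant factors of ∂_2 are all 1, so H_1 = 0.
  H_2: rank ker ∂_2 − rank ∂_3 = (10 − 6) − 4 = 0, and the invariant factors of ∂_3 are all 1, so H_2 = 0.
  H_3: rank ker ∂_3 − rank ∂_4 = (5 − 4) − 0 = 1, and there is no ∂_4, so H_3 = Z.

As a check, the Euler characteristic is 5 − 10 + 10 − 5 = 0, which agrees with 1 − 0 + 0 − 1 = 0.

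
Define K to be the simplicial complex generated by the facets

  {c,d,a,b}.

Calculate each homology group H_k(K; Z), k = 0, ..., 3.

H_0 = Z,  H_1 = 0,  H_2 = 0,  H_3 = 0.

Fix the vertex order a < b < c < d and write every simplex with vertices in increasing order. Then dim K = 3 and the simplices of K are:

  0-simplices (4): a, b, c, d
  1-simplices (6): ab, ac, ad, bc, bd, cd
  2-simplices (4): abc, abd, acd, bcd
  3-simplices (1): abcd

Hence C_0 ≅ Z^4, C_1 ≅ Z^6, C_2 ≅ Z^4, C_3 ≅ Z^1.

The boundary map ∂_1: C_1 → C_0 sends each edge [p,q] (with p < q) to q − p.
The 4×6 boundary matrix has rank 3 and Smith normal form diag(1,1,1).

∂_2: C_2 → C_1 acts by ∂[p,q,r] = [q,r] − [p,r] + [p,q]. For instance
  ∂abc = bc − ac + ab,
  ∂abd = bd − ad + ab.
The resulting 6×4 matrix has rank 3, and its Smith normal form has invariant factors (1,1,1).

Boundary ∂_3: C_3 → C_2 sends each 3-simplex σ to the alternating sum Σ_i (−1)^i (σ with its i-th vertex removed). For instance
  ∂abcd = bcd − acd + abd − abc.
This gives a 4×1 integer matrix of rank 1; reducing to Smith normal form yields diagonal entries (1).

Computing H_k = (kernel of ∂_k) / (image of ∂_{k+1}):

  H_0: rank C_0 − rank ∂_1 = 4 − 3 = 1, and the invariant factors of ∂_1 are all 1, so H_0 ≅ Z.
  H_1: rank ker ∂_1 − rank ∂_2 = (6 − 3) − 3 = 0, and the invariant factors of ∂_2 are all 1, so H_1 ≅ 0.
  H_2: rank ker ∂_2 − rank ∂_3 = (4 − 3) − 1 = 0, and the invariant factors of ∂_3 are all 1, so H_2 ≅ 0.
  H_3: rank ker ∂_3 − rank ∂_4 = (1 − 1) − 0 = 0, and there is no ∂_4, so H_3 ≅ 0.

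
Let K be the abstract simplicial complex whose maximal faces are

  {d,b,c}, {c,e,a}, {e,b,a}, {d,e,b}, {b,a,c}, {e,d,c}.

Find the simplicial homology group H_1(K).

H_1 ≅ 0.

K has 5 vertices, 9 edges, 6 triangles.
rank ∂_1 = 4, rank ∂_2 = 5 ⇒ b_1 = 9 − 4 − 5 = 0; all invariant factors of ∂_2 are 1 so no torsion. So H_1 ≅ 0.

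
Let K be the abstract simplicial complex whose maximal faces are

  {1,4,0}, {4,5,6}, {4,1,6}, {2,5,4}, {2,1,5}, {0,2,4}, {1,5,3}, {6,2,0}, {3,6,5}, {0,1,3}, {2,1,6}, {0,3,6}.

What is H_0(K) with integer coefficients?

H_0 ≅ Z.

Take the total order 0 < 1 < 2 < 3 < 4 < 5 < 6 on the vertex set. Then K (dimension 2) consists of the simplices:

  0-simplices (7): [0], [1], [2], [3], [4], [5], [6]
  1-simplices (18): [0,1], [0,2], [0,3], [0,4], [0,6], [1,2], [1,3], [1,4], [1,5], [1,6], [2,4], [2,5], [2,6], [3,5], [3,6], [4,5], [4,6], [5,6]
  2-simplices (12): [0,1,3], [0,1,4], [0,2,4], [0,2,6], [0,3,6], [1,2,5], [1,2,6], [1,3,5], [1,4,6], [2,4,5], [3,5,6], [4,5,6]

so the chain groups are C_0 ≅ Z^7, C_1 ≅ Z^18, C_2 ≅ Z^12.

Boundary ∂_1: C_1 → C_0 is given by ∂[p,q] = [q] − [p]. For instance
  ∂[5,6] = [6] − [5].
As a 7×18 matrix over Z this has rank 6, with invariant factors (1,1,1,1,1,1).

The boundary map ∂_2: C_2 → C_1 acts by ∂[p,q,r] = [q,r] − [p,r] + [p,q]. For instance
  ∂[0,3,6] = [3,6] − [0,6] + [0,3],
  ∂[1,2,5] = [2,5] − [1,5] + [1,2].
This gives a 18×12 integer matrix of rank 12; reducing to Smith normal form yields diagonal entries (1,1,1,1,1,1,1,1,1,1,1,2).

Computing H_k = (kernel of ∂_k) / (image of ∂_{k+1}):

  H_0: rank C_0 − rank ∂_1 = 7 − 6 = 1, and the invariant factors of ∂_1 are all 1, so H_0 ≅ Z.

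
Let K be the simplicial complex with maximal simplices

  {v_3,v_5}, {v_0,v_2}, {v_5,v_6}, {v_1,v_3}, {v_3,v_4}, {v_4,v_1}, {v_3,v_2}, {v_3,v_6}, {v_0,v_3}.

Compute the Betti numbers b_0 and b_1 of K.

Fix the vertex order v_0 < v_1 < v_2 < v_3 < v_4 < v_5 < v_6 and write every simplex with vertices in increasing order. Then dim K = 1 and the simplices of K are:

  0-simplices (7): [v_0], [v_1], [v_2], [v_3], [v_4], [v_5], [v_6]
  1-simplices (9): [v_0,v_2], [v_0,v_3], [v_1,v_3], [v_1,v_4], [v_2,v_3], [v_3,v_4], [v_3,v_5], [v_3,v_6], [v_5,v_6]

Hence C_0 ≅ Z^7, C_1 ≅ Z^9.

∂_1: C_1 → C_0 maps an edge to its endpoints' difference, ∂[p,q] = q − p.
This gives a 7×9 integer matrix of rank 6; reducing to Smith normal form yields diagonal entries (1,1,1,1,1,1).

Computing H_k = (kernel of ∂_k) / (image of ∂_{k+1}):

  H_0: rank C_0 − rank ∂_1 = 7 − 6 = 1, and the invariant factors of ∂_1 are all 1, so H_0 ≅ Z.
  H_1: rank ker ∂_1 − rank ∂_2 = (9 − 6) − 0 = 3, and there is no ∂_2, so H_1 ≅ Z^3.

As a check, the Euler characteristic is 7 − 9 = -2, which agrees with 1 − 3 = -2.

Hence the Betti numbers are b_0 = 1, b_1 = 3.

b_0 = 1, b_1 = 3.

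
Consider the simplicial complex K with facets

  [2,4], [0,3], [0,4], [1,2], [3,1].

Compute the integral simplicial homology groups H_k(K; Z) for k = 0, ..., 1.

We work with the vertex ordering 0 < 1 < 2 < 3 < 4. The simplices of K, each written with vertices in increasing order, are:

  0-simplices (5): [0], [1], [2], [3], [4]
  1-simplices (5): [0,3], [0,4], [1,2], [1,3], [2,4]

Hence C_0 ≅ Z^5, C_1 ≅ Z^5.

Boundary ∂_1: C_1 → C_0 maps an edge to its endpoints' difference, ∂[p,q] = q − p.
The resulting 5×5 matrix has rank 4, and its Smith normal form has invariant factors (1,1,1,1).

From H_k ≅ ker(∂_k) / im(∂_{k+1}) we obtain:

  H_0: rank C_0 − rank ∂_1 = 5 − 4 = 1, and the invariant factors of ∂_1 are all 1, so H_0 ≅ Z.
  H_1: rank ker ∂_1 − rank ∂_2 = (5 − 4) − 0 = 1, and there is no ∂_2, so H_1 ≅ Z.

As a check, the Euler characteristic is 5 − 5 = 0, which agrees with 1 − 1 = 0.

H_0 ≅ Z,  H_1 ≅ Z.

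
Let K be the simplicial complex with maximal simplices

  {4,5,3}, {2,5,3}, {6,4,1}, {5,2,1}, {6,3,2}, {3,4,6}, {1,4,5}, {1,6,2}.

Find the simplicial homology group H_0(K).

Fix the vertex order 1 < 2 < 3 < 4 < 5 < 6 and write every simplex with vertices in increasing order. Then dim K = 2 and the simplices of K are:

  0-simplices (6): [1], [2], [3], [4], [5], [6]
  1-simplices (12): [1,2], [1,4], [1,5], [1,6], [2,3], [2,5], [2,6], [3,4], [3,5], [3,6], [4,5], [4,6]
  2-simplices (8): [1,2,5], [1,2,6], [1,4,5], [1,4,6], [2,3,5], [2,3,6], [3,4,5], [3,4,6]

Hence C_0 ≅ Z^6, C_1 ≅ Z^12, C_2 ≅ Z^8.

Boundary ∂_1: C_1 → C_0 maps an edge to its endpoints' difference, ∂[p,q] = q − p.
As a 6×12 matrix over Z this has rank 5, with invariant factors (1,1,1,1,1).

Boundary ∂_2: C_2 → C_1 acts by ∂[p,q,r] = [q,r] − [p,r] + [p,q]. For instance
  ∂[1,2,5] = [2,5] − [1,5] + [1,2],
  ∂[1,2,6] = [2,6] − [1,6] + [1,2].
The resulting 12×8 matrix has rank 7, and its Smith normal form has invariant factors (1,1,1,1,1,1,1).

Computing H_k = (kernel of ∂_k) / (image of ∂_{k+1}):

  H_0: rank C_0 − rank ∂_1 = 6 − 5 = 1, and the invariant factors of ∂_1 are all 1, so H_0 ≅ Z.

H_0 = Z.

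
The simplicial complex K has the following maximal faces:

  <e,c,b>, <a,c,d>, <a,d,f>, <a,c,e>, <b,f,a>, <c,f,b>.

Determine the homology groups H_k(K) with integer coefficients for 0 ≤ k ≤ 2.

H_0 = Z,  H_1 = Z,  H_2 = 0.

We work with the vertex ordering a < b < c < d < e < f. The simplices of K, each written with vertices in increasing order, are:

  0-simplices (6): a, b, c, d, e, f
  1-simplices (12): ab, ac, ad, ae, af, bc, be, bf, cd, ce, cf, df
  2-simplices (6): abf, acd, ace, adf, bce, bcf

giving chain groups C_0 ≅ Z^6, C_1 ≅ Z^12, C_2 ≅ Z^6.

∂_1: C_1 → C_0 maps an edge to its endpoints' difference, ∂[p,q] = q − p. For instance
  ∂ac = c − a.
The 6×12 boundary matrix has rank 5 and Smith normal form diag(1,1,1,1,1).

∂_2: C_2 → C_1 maps a triangle to the signed sum of its edges. For instance
  ∂adf = df − af + ad,
  ∂abf = bf − af + ab.
As a 12×6 matrix over Z this has rank 6, with invariant factors (1,1,1,1,1,1).

Computing H_k = (kernel of ∂_k) / (image of ∂_{k+1}):

  H_0: rank C_0 − rank ∂_1 = 6 − 5 = 1, and the invariant factors of ∂_1 are all 1, so H_0 = Z.
  H_1: rank ker ∂_1 − rank ∂_2 = (12 − 5) − 6 = 1, and the invariant factors of ∂_2 are all 1, so H_1 = Z.
  H_2: rank ker ∂_2 − rank ∂_3 = (6 − 6) − 0 = 0, and there is no ∂_3, so H_2 = 0.

As a check, the Euler characteristic is 6 − 12 + 6 = 0, which agrees with 1 − 1 + 0 = 0.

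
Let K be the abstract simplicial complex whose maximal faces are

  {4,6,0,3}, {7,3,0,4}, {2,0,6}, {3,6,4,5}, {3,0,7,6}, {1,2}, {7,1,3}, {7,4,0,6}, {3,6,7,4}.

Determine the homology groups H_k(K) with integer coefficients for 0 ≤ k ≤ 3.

Order the vertices as 0 < 1 < 2 < 3 < 4 < 5 < 6 < 7. Listing each simplex with vertices in this order, K has dimension 3 with simplices:

  0-simplices (8): [0], [1], [2], [3], [4], [5], [6], [7]
  1-simplices (18): [0,2], [0,3], [0,4], [0,6], [0,7], [1,2], [1,3], [1,7], [2,6], [3,4], [3,5], [3,6], [3,7], [4,5], [4,6], [4,7], [5,6], [6,7]
  2-simplices (15): [0,2,6], [0,3,4], [0,3,6], [0,3,7], [0,4,6], [0,4,7], [0,6,7], [1,3,7], [3,4,5], [3,4,6], [3,4,7], [3,5,6], [3,6,7], [4,5,6], [4,6,7]
  3-simplices (6): [0,3,4,6], [0,3,4,7], [0,3,6,7], [0,4,6,7], [3,4,5,6], [3,4,6,7]

giving chain groups C_0 ≅ Z^8, C_1 ≅ Z^18, C_2 ≅ Z^15, C_3 ≅ Z^6.

Boundary ∂_1: C_1 → C_0 is given by ∂[p,q] = [q] − [p]. For instance
  ∂[6,7] = [7] − [6].
As a 8×18 matrix over Z this has rank 7, with invariant factors (1,1,1,1,1,1,1).

∂_2: C_2 → C_1 sends each 2-simplex [p,q,r] to [q,r] − [p,r] + [p,q]. For instance
  ∂[0,4,7] = [4,7] − [0,7] + [0,4],
  ∂[3,6,7] = [6,7] − [3,7] + [3,6].
The resulting 18×15 matrix has rank 10, and its Smith normal form has invariant factors (1,1,1,1,1,1,1,1,1,1).

∂_3: C_3 → C_2 sends each 3-simplex σ to the alternating sum Σ_i (−1)^i (σ with its i-th vertex removed). For instance
  ∂[0,3,4,6] = [3,4,6] − [0,4,6] + [0,3,6] − [0,3,4],
  ∂[0,3,4,7] = [3,4,7] − [0,4,7] + [0,3,7] − [0,3,4].
As a 15×6 matrix over Z this has rank 5, with invariant factors (1,1,1,1,1).

Computing H_k = (kernel of ∂_k) / (image of ∂_{k+1}):

  H_0: rank C_0 − rank ∂_1 = 8 − 7 = 1, and the invariant factors of ∂_1 are all 1, so H_0 ≅ Z.
  H_1: rank ker ∂_1 − rank ∂_2 = (18 − 7) − 10 = 1, and the invariant factors of ∂_2 are all 1, so H_1 ≅ Z.
  H_2: rank ker ∂_2 − rank ∂_3 = (15 − 10) − 5 = 0, and the invariant factors of ∂_3 are all 1, so H_2 ≅ 0.
  H_3: rank ker ∂_3 − rank ∂_4 = (6 − 5) − 0 = 1, and there is no ∂_4, so H_3 ≅ Z.

H_0 = Z,  H_1 = Z,  H_2 = 0,  H_3 = Z.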